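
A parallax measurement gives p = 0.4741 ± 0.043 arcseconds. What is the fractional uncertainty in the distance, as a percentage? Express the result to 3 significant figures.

9.07%

For d = 1/p, |σ_d/d| = |σ_p/p|.
σ_p/p = 0.043 / 0.4741 = 0.090698 = 9.0698%.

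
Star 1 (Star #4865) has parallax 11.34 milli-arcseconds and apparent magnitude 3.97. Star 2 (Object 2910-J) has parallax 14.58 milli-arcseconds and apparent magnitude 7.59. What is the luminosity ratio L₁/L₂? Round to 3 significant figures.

d₁ = 1/p₁ = 1/0.01134″ = 88.183 pc; d₂ = 1/p₂ = 1/0.01458″ = 68.587 pc.
M₁ = m₁ − 5 log₁₀ d₁ + 5 = 3.97 − 9.7269 + 5 = -0.7569.
M₂ = 7.59 − 9.1812 + 5 = 3.4088.
L₁/L₂ = 10^(0.4(M₂ − M₁)) = 10^(0.4 × 4.1657) = 10^1.66628 = 46.375.

L₁/L₂ = 46.4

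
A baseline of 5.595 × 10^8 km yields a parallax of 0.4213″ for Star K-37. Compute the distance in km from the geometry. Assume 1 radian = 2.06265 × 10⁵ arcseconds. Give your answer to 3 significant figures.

θ = 0.4213″ = 0.4213/206265 = 2.0425 × 10^-6 rad.
d = B/θ = (5.595 × 10^8) / (2.0425 × 10^-6) = 2.7393 × 10^14 km.

2.74 × 10^14 km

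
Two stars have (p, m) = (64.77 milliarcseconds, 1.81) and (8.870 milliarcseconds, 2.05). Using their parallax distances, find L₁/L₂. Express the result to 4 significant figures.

d₁ = 1/p₁ = 1/0.06477″ = 15.439 pc; d₂ = 1/p₂ = 1/0.008870″ = 112.74 pc.
M₁ = m₁ − 5 log₁₀ d₁ + 5 = 1.81 − 5.9431 + 5 = 0.8669.
M₂ = 2.05 − 10.2604 + 5 = -3.2104.
L₁/L₂ = 10^(0.4(M₂ − M₁)) = 10^(0.4 × (-4.0773)) = 10^(-1.63092) = 0.023393.

L₁/L₂ = 0.02339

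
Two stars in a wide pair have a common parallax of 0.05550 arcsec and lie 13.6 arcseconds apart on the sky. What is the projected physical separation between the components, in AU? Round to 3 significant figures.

245 AU

d = 1/p = 1/0.05550″ = 18.018 pc.
At distance d (pc), an angle of θ arcsec spans θ·d AU: s = 13.6 × 18.018 = 245.04 AU.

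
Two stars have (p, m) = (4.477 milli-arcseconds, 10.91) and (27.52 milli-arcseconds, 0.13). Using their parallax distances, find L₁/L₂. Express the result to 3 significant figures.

L₁/L₂ = 0.00184

d₁ = 1/p₁ = 1/0.004477″ = 223.36 pc; d₂ = 1/p₂ = 1/0.02752″ = 36.337 pc.
M₁ = m₁ − 5 log₁₀ d₁ + 5 = 10.91 − 11.7450 + 5 = 4.1650.
M₂ = 0.13 − 7.8017 + 5 = -2.6717.
L₁/L₂ = 10^(0.4(M₂ − M₁)) = 10^(0.4 × (-6.8367)) = 10^(-2.73468) = 0.0018421.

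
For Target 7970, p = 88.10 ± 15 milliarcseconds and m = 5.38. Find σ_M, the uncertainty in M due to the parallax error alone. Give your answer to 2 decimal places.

σ_M = 0.37 mag

M = m − 5 log₁₀ d + 5 = m + 5 log₁₀ p + 5, so ∂M/∂p = 5/(p ln 10).
σ_M = (5/ln 10) · (σ_p/p) = 2.1715 × 15/88.10 = 2.1715 × 0.17026 = 0.36972.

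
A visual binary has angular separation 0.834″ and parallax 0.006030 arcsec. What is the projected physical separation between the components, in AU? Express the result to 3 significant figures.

138 AU

d = 1/p = 1/0.006030″ = 165.84 pc.
At distance d (pc), an angle of θ arcsec spans θ·d AU: s = 0.834 × 165.84 = 138.31 AU.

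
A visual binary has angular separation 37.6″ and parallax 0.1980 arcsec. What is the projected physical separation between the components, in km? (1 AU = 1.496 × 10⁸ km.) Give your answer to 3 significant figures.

d = 1/p = 1/0.1980″ = 5.0505 pc.
At distance d (pc), an angle of θ arcsec spans θ·d AU: s = 37.6 × 5.0505 = 189.9 AU.
= 189.9 × 1.496 × 10⁸ km = 2.8409 × 10^10 km.

2.84 × 10^10 km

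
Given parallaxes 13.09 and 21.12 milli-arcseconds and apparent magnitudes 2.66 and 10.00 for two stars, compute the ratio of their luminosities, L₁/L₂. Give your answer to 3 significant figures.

L₁/L₂ = 2250

d₁ = 1/p₁ = 1/0.01309″ = 76.394 pc; d₂ = 1/p₂ = 1/0.02112″ = 47.348 pc.
M₁ = m₁ − 5 log₁₀ d₁ + 5 = 2.66 − 9.4153 + 5 = -1.7553.
M₂ = 10.00 − 8.3765 + 5 = 6.6235.
L₁/L₂ = 10^(0.4(M₂ − M₁)) = 10^(0.4 × 8.3788) = 10^3.35152 = 2246.6.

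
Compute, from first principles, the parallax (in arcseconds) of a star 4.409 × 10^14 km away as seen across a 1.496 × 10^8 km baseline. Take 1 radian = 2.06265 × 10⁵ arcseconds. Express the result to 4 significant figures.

θ ≈ B/d = (1.496 × 10^8) / (4.409 × 10^14) = 3.3931 × 10^-7 rad.
In arcseconds: 3.3931 × 10^-7 × 206265 = 0.069988″.

0.06999 arcsec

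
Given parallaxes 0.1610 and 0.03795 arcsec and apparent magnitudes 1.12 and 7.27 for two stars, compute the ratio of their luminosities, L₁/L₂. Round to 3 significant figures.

d₁ = 1/p₁ = 1/0.1610″ = 6.2112 pc; d₂ = 1/p₂ = 1/0.03795″ = 26.35 pc.
M₁ = m₁ − 5 log₁₀ d₁ + 5 = 1.12 − 3.9659 + 5 = 2.1541.
M₂ = 7.27 − 7.1039 + 5 = 5.1661.
L₁/L₂ = 10^(0.4(M₂ − M₁)) = 10^(0.4 × 3.0120) = 10^1.20480 = 16.025.

L₁/L₂ = 16.0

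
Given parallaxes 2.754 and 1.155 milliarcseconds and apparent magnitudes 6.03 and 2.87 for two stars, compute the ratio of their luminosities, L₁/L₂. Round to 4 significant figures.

d₁ = 1/p₁ = 1/0.002754″ = 363.11 pc; d₂ = 1/p₂ = 1/0.001155″ = 865.8 pc.
M₁ = m₁ − 5 log₁₀ d₁ + 5 = 6.03 − 12.8002 + 5 = -1.7702.
M₂ = 2.87 − 14.6871 + 5 = -6.8171.
L₁/L₂ = 10^(0.4(M₂ − M₁)) = 10^(0.4 × (-5.0469)) = 10^(-2.01876) = 0.0095772.

L₁/L₂ = 0.009577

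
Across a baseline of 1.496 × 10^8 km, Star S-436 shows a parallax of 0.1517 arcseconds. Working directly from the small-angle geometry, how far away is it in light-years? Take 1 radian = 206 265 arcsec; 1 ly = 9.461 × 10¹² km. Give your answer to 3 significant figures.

θ = 0.1517″ = 0.1517/206265 = 7.3546 × 10^-7 rad.
d = B/θ = (1.496 × 10^8) / (7.3546 × 10^-7) = 2.0341 × 10^14 km = (2.0341 × 10^14) / (9.461 × 10^12) ly = 21.5 ly.

21.5 ly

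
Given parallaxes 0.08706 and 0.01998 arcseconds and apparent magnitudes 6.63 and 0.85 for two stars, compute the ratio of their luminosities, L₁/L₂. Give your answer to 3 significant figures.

d₁ = 1/p₁ = 1/0.08706″ = 11.486 pc; d₂ = 1/p₂ = 1/0.01998″ = 50.05 pc.
M₁ = m₁ − 5 log₁₀ d₁ + 5 = 6.63 − 5.3008 + 5 = 6.3292.
M₂ = 0.85 − 8.4970 + 5 = -2.6470.
L₁/L₂ = 10^(0.4(M₂ − M₁)) = 10^(0.4 × (-8.9762)) = 10^(-3.59048) = 0.00025676.

L₁/L₂ = 0.000257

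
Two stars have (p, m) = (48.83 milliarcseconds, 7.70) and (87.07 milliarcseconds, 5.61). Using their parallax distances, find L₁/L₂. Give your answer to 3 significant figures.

L₁/L₂ = 0.464

d₁ = 1/p₁ = 1/0.04883″ = 20.479 pc; d₂ = 1/p₂ = 1/0.08707″ = 11.485 pc.
M₁ = m₁ − 5 log₁₀ d₁ + 5 = 7.70 − 6.5565 + 5 = 6.1435.
M₂ = 5.61 − 5.3007 + 5 = 5.3093.
L₁/L₂ = 10^(0.4(M₂ − M₁)) = 10^(0.4 × (-0.8342)) = 10^(-0.33368) = 0.46379.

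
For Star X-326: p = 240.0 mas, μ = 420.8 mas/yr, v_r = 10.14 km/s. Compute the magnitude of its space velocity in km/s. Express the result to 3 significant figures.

d = 1/p = 1/0.2400″ = 4.1667 pc.
μ = 420.8 mas/yr = 0.4208 ″/yr.
v_t = 4.740 μ d = 4.740 × 0.4208 × 4.1667 = 8.3109 km/s.
v = √(v_r² + v_t²) = √(10.14² + 8.3109²) = √171.891 = 13.111 km/s.

13.1 km/s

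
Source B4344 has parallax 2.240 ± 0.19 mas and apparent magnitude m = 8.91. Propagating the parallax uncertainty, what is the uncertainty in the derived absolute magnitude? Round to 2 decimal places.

σ_M = 0.18 mag

M = m − 5 log₁₀ d + 5 = m + 5 log₁₀ p + 5, so ∂M/∂p = 5/(p ln 10).
σ_M = (5/ln 10) · (σ_p/p) = 2.1715 × 0.19/2.240 = 2.1715 × 0.084821 = 0.18419.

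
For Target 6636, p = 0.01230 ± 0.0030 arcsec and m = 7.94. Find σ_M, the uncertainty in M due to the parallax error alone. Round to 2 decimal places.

σ_M = 0.53 mag

M = m − 5 log₁₀ d + 5 = m + 5 log₁₀ p + 5, so ∂M/∂p = 5/(p ln 10).
σ_M = (5/ln 10) · (σ_p/p) = 2.1715 × 0.0030/0.01230 = 2.1715 × 0.2439 = 0.52963.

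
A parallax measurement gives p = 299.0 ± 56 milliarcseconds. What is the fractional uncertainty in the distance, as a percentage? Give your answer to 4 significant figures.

For d = 1/p, |σ_d/d| = |σ_p/p|.
σ_p/p = 56 / 299.0 = 0.18729 = 18.729%.

18.73%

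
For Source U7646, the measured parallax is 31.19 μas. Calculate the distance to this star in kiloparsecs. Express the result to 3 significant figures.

32.1 kpc

p = 31.19 μas = 0.00003119 arcsec.
d = 1/p = 1/0.00003119 = 32062 pc.
= 32.062 kpc.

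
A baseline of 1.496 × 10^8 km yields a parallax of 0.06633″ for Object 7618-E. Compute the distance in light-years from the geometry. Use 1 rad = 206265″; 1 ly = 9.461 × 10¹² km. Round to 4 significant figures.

49.17 ly

θ = 0.06633″ = 0.06633/206265 = 3.2158 × 10^-7 rad.
d = B/θ = (1.496 × 10^8) / (3.2158 × 10^-7) = 4.6520 × 10^14 km = (4.6520 × 10^14) / (9.461 × 10^12) ly = 49.17 ly.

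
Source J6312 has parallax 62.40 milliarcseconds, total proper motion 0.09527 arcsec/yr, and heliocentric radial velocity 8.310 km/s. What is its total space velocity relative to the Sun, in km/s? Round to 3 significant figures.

d = 1/p = 1/0.06240″ = 16.026 pc.
v_t = 4.740 μ d = 4.740 × 0.09527 × 16.026 = 7.237 km/s.
v = √(v_r² + v_t²) = √(8.310² + 7.237²) = √121.43 = 11.02 km/s.

11.0 km/s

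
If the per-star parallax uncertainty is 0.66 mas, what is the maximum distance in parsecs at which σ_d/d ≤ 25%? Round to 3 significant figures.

379 pc

σ_d/d = σ_p/p, so the condition is σ_p/p ≤ 0.25, i.e. p ≥ σ_p/0.25.
p_min = 0.66/0.25 = 2.64 mas = 0.00264 arcsec.
d_max = 1/p_min = 1/0.00264 = 378.79 pc.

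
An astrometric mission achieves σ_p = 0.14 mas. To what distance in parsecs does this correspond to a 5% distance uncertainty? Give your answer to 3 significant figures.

357 pc

σ_d/d = σ_p/p, so the condition is σ_p/p ≤ 0.05, i.e. p ≥ σ_p/0.05.
p_min = 0.14/0.05 = 2.8 mas = 0.0028 arcsec.
d_max = 1/p_min = 1/0.0028 = 357.14 pc.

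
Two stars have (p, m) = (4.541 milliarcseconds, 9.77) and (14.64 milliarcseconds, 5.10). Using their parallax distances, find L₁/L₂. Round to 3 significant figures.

L₁/L₂ = 0.141

d₁ = 1/p₁ = 1/0.004541″ = 220.22 pc; d₂ = 1/p₂ = 1/0.01464″ = 68.306 pc.
M₁ = m₁ − 5 log₁₀ d₁ + 5 = 9.77 − 11.7143 + 5 = 3.0557.
M₂ = 5.10 − 9.1723 + 5 = 0.9277.
L₁/L₂ = 10^(0.4(M₂ − M₁)) = 10^(0.4 × (-2.1280)) = 10^(-0.85120) = 0.14086.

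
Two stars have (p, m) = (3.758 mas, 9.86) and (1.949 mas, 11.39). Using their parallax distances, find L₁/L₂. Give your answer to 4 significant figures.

d₁ = 1/p₁ = 1/0.003758″ = 266.1 pc; d₂ = 1/p₂ = 1/0.001949″ = 513.08 pc.
M₁ = m₁ − 5 log₁₀ d₁ + 5 = 9.86 − 12.1252 + 5 = 2.7348.
M₂ = 11.39 − 13.5509 + 5 = 2.8391.
L₁/L₂ = 10^(0.4(M₂ − M₁)) = 10^(0.4 × 0.1043) = 10^0.04172 = 1.1008.

L₁/L₂ = 1.101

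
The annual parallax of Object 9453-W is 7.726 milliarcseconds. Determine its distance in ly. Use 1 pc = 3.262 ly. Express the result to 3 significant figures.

p = 7.726 milliarcseconds = 0.007726 arcsec.
d = 1/p = 1/0.007726 = 129.43 pc.
In light-years: 129.43 × 3.262 = 422.2 ly.

422 ly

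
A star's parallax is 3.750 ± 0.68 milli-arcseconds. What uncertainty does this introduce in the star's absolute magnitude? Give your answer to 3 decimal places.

σ_M = 0.394 mag

M = m − 5 log₁₀ d + 5 = m + 5 log₁₀ p + 5, so ∂M/∂p = 5/(p ln 10).
σ_M = (5/ln 10) · (σ_p/p) = 2.1715 × 0.68/3.750 = 2.1715 × 0.18133 = 0.39376.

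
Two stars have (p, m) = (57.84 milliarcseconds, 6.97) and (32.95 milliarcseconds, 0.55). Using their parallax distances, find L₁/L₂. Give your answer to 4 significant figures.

d₁ = 1/p₁ = 1/0.05784″ = 17.289 pc; d₂ = 1/p₂ = 1/0.03295″ = 30.349 pc.
M₁ = m₁ − 5 log₁₀ d₁ + 5 = 6.97 − 6.1888 + 5 = 5.7812.
M₂ = 0.55 − 7.4107 + 5 = -1.8607.
L₁/L₂ = 10^(0.4(M₂ − M₁)) = 10^(0.4 × (-7.6419)) = 10^(-3.05676) = 0.00087749.

L₁/L₂ = 0.0008775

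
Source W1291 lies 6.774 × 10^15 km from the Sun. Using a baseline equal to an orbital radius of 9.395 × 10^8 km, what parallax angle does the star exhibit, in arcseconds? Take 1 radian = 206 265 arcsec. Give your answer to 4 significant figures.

θ ≈ B/d = (9.395 × 10^8) / (6.774 × 10^15) = 1.3869 × 10^-7 rad.
In arcseconds: 1.3869 × 10^-7 × 206265 = 0.028607″.

0.02861 arcsec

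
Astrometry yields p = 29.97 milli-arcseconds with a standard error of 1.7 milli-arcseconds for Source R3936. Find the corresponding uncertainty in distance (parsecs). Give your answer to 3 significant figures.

1.89 pc

d = 1/p, so σ_d = σ_p / p².
σ_d = 0.00170 / (0.02997)² = 0.00170 / 0.0008982 = 1.8927 pc.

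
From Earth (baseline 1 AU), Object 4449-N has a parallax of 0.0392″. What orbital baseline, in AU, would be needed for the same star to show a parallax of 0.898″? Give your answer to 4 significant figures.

22.91 AU

Parallax scales linearly with baseline: p ∝ B, so B = p_target / p_Earth × 1 AU.
B = 0.898 / 0.0392 = 22.908 AU.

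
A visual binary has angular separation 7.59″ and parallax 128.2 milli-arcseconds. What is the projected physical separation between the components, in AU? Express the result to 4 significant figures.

d = 1/p = 1/0.1282″ = 7.8003 pc.
At distance d (pc), an angle of θ arcsec spans θ·d AU: s = 7.59 × 7.8003 = 59.204 AU.

59.20 AU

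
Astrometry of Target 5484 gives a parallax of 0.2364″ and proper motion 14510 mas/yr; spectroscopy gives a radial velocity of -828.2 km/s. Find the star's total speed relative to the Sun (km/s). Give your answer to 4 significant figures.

877.8 km/s

d = 1/p = 1/0.2364″ = 4.2301 pc.
μ = 14510 mas/yr = 14.51 ″/yr.
v_t = 4.740 μ d = 4.740 × 14.51 × 4.2301 = 290.94 km/s.
v = √(v_r² + v_t²) = √((-828.2)² + 290.94²) = √770561 = 877.82 km/s.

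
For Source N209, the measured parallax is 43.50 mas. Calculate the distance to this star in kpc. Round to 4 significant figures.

0.02299 kpc

p = 43.50 mas = 0.04350 arcsec.
d = 1/p = 1/0.04350 = 22.989 pc.
= 0.022989 kpc.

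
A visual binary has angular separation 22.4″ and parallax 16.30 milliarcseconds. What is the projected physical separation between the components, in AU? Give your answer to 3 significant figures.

1370 AU

d = 1/p = 1/0.01630″ = 61.35 pc.
At distance d (pc), an angle of θ arcsec spans θ·d AU: s = 22.4 × 61.35 = 1374.2 AU.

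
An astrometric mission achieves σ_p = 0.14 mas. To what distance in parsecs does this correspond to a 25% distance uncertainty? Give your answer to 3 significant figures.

1790 pc

σ_d/d = σ_p/p, so the condition is σ_p/p ≤ 0.25, i.e. p ≥ σ_p/0.25.
p_min = 0.14/0.25 = 0.56 mas = 0.00056 arcsec.
d_max = 1/p_min = 1/0.00056 = 1785.7 pc.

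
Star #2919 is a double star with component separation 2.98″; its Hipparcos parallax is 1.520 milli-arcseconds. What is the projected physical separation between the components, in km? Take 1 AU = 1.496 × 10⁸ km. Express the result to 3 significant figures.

d = 1/p = 1/0.001520″ = 657.89 pc.
At distance d (pc), an angle of θ arcsec spans θ·d AU: s = 2.98 × 657.89 = 1960.5 AU.
= 1960.5 × 1.496 × 10⁸ km = 2.9329 × 10^11 km.

2.93 × 10^11 km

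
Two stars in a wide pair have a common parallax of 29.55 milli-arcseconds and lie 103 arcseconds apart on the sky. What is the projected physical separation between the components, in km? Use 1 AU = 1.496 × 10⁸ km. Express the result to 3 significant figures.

d = 1/p = 1/0.02955″ = 33.841 pc.
At distance d (pc), an angle of θ arcsec spans θ·d AU: s = 103 × 33.841 = 3485.6 AU.
= 3485.6 × 1.496 × 10⁸ km = 5.2145 × 10^11 km.

5.21 × 10^11 km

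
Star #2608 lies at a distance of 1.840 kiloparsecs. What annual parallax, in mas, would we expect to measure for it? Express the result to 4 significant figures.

0.5435 mas

d = 1.840 kpc = 1840 pc.
p = 1/d = 1/1840 = 0.00054348 arcsec.
= 0.00054348 × 1000 = 0.54348 mas.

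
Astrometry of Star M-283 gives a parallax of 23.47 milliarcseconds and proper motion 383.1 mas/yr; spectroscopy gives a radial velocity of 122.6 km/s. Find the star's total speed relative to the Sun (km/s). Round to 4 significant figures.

145.0 km/s

d = 1/p = 1/0.02347″ = 42.608 pc.
μ = 383.1 mas/yr = 0.3831 ″/yr.
v_t = 4.740 μ d = 4.740 × 0.3831 × 42.608 = 77.372 km/s.
v = √(v_r² + v_t²) = √(122.6² + 77.372²) = √21017.2 = 144.97 km/s.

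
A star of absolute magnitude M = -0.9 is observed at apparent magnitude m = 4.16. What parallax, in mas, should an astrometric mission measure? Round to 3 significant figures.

9.73 mas

m − M = 4.16 − (-0.9) = 5.06.
d = 10^((m−M)/5 + 1) = 10^2.012 = 102.8 pc.
p = 1/d = 1/102.8 = 0.0097276 arcsec = 9.7276 mas.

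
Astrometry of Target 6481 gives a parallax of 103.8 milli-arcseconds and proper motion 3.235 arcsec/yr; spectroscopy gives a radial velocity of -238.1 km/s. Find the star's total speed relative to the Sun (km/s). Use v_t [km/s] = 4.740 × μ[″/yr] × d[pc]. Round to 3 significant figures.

d = 1/p = 1/0.1038″ = 9.6339 pc.
v_t = 4.740 μ d = 4.740 × 3.235 × 9.6339 = 147.73 km/s.
v = √(v_r² + v_t²) = √((-238.1)² + 147.73²) = √78515.8 = 280.21 km/s.

280 km/s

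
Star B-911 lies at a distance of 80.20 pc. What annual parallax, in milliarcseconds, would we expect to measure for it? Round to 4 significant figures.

p = 1/d = 1/80.2 = 0.012469 arcsec.
= 0.012469 × 1000 = 12.469 mas.

12.47 mas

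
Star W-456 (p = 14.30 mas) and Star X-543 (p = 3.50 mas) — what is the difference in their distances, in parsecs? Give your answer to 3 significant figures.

216 pc

d_A = 1/0.01430″ = 69.93 pc; d_B = 1/0.003500″ = 285.71 pc.
|d_B − d_A| = |285.71 − 69.93| = 215.78 pc.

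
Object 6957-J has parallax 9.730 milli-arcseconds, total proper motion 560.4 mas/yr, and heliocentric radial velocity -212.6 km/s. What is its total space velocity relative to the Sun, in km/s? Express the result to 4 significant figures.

346.0 km/s

d = 1/p = 1/0.009730″ = 102.77 pc.
μ = 560.4 mas/yr = 0.5604 ″/yr.
v_t = 4.740 μ d = 4.740 × 0.5604 × 102.77 = 272.99 km/s.
v = √(v_r² + v_t²) = √((-212.6)² + 272.99²) = √119722 = 346.01 km/s.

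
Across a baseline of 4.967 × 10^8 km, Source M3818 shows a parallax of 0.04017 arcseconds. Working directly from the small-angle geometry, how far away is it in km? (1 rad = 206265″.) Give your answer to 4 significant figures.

2.550 × 10^15 km

θ = 0.04017″ = 0.04017/206265 = 1.9475 × 10^-7 rad.
d = B/θ = (4.967 × 10^8) / (1.9475 × 10^-7) = 2.5504 × 10^15 km.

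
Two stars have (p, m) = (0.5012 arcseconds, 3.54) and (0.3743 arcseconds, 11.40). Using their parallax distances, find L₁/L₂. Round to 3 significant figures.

L₁/L₂ = 777

d₁ = 1/p₁ = 1/0.5012″ = 1.9952 pc; d₂ = 1/p₂ = 1/0.3743″ = 2.6717 pc.
M₁ = m₁ − 5 log₁₀ d₁ + 5 = 3.54 − 1.4999 + 5 = 7.0401.
M₂ = 11.40 − 2.1339 + 5 = 14.2661.
L₁/L₂ = 10^(0.4(M₂ − M₁)) = 10^(0.4 × 7.2260) = 10^2.89040 = 776.96.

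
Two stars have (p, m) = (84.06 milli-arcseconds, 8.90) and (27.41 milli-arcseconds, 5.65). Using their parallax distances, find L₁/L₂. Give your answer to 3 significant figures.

L₁/L₂ = 0.00533

d₁ = 1/p₁ = 1/0.08406″ = 11.896 pc; d₂ = 1/p₂ = 1/0.02741″ = 36.483 pc.
M₁ = m₁ − 5 log₁₀ d₁ + 5 = 8.90 − 5.3770 + 5 = 8.5230.
M₂ = 5.65 − 7.8105 + 5 = 2.8395.
L₁/L₂ = 10^(0.4(M₂ − M₁)) = 10^(0.4 × (-5.6835)) = 10^(-2.27340) = 0.0053284.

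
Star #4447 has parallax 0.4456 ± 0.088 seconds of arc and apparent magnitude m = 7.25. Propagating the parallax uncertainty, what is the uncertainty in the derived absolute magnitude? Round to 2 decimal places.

σ_M = 0.43 mag

M = m − 5 log₁₀ d + 5 = m + 5 log₁₀ p + 5, so ∂M/∂p = 5/(p ln 10).
σ_M = (5/ln 10) · (σ_p/p) = 2.1715 × 0.088/0.4456 = 2.1715 × 0.19749 = 0.42885.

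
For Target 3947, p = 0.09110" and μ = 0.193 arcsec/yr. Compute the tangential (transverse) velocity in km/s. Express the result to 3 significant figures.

10.0 km/s

d = 1/p = 1/0.09110″ = 10.977 pc.
v_t = 4.74 × μ × d = 4.74 × 0.193 × 10.977 = 10.042 km/s.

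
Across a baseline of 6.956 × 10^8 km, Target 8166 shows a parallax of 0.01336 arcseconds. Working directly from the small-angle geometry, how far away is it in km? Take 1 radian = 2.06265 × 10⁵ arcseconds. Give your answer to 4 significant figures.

θ = 0.01336″ = 0.01336/206265 = 6.4771 × 10^-8 rad.
d = B/θ = (6.956 × 10^8) / (6.4771 × 10^-8) = 1.0739 × 10^16 km.

1.074 × 10^16 km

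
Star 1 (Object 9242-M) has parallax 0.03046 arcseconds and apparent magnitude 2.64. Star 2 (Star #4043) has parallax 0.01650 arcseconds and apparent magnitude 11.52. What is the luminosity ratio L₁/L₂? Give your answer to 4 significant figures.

d₁ = 1/p₁ = 1/0.03046″ = 32.83 pc; d₂ = 1/p₂ = 1/0.01650″ = 60.606 pc.
M₁ = m₁ − 5 log₁₀ d₁ + 5 = 2.64 − 7.5814 + 5 = 0.0586.
M₂ = 11.52 − 8.9126 + 5 = 7.6074.
L₁/L₂ = 10^(0.4(M₂ − M₁)) = 10^(0.4 × 7.5488) = 10^3.01952 = 1046.

L₁/L₂ = 1046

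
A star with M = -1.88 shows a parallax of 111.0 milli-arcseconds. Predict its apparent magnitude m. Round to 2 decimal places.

d = 1/p = 1/0.1110″ = 9.009 pc.
m − M = 5 log₁₀ d − 5 = 5 log₁₀(9.009) − 5 = 4.7734 − 5 = -0.2266.
m = M + (m − M) = -1.88 + (-0.2266) = -2.11.

m = -2.11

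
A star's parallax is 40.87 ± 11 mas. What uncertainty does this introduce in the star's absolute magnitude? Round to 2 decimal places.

σ_M = 0.58 mag

M = m − 5 log₁₀ d + 5 = m + 5 log₁₀ p + 5, so ∂M/∂p = 5/(p ln 10).
σ_M = (5/ln 10) · (σ_p/p) = 2.1715 × 11/40.87 = 2.1715 × 0.26915 = 0.58446.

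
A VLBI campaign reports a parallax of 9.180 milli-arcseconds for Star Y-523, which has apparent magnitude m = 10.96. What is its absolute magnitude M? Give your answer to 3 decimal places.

M = 5.774

d = 1/p = 1/0.009180″ = 108.93 pc.
m − M = 5 log₁₀(108.93) − 5 = 10.1857 − 5 = 5.1857.
M = m − (m − M) = 10.96 − 5.1857 = 5.774.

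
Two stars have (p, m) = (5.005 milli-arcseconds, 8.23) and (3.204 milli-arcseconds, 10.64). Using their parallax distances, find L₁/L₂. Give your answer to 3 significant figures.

L₁/L₂ = 3.77

d₁ = 1/p₁ = 1/0.005005″ = 199.8 pc; d₂ = 1/p₂ = 1/0.003204″ = 312.11 pc.
M₁ = m₁ − 5 log₁₀ d₁ + 5 = 8.23 − 11.5030 + 5 = 1.7270.
M₂ = 10.64 − 12.4715 + 5 = 3.1685.
L₁/L₂ = 10^(0.4(M₂ − M₁)) = 10^(0.4 × 1.4415) = 10^0.57660 = 3.7722.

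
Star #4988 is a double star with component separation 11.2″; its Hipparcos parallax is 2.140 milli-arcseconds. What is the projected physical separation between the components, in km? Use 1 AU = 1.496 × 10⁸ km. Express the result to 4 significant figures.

7.830 × 10^11 km

d = 1/p = 1/0.002140″ = 467.29 pc.
At distance d (pc), an angle of θ arcsec spans θ·d AU: s = 11.2 × 467.29 = 5233.6 AU.
= 5233.6 × 1.496 × 10⁸ km = 7.8295 × 10^11 km.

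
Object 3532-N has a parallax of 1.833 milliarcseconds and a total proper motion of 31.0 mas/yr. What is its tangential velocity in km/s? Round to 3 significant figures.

80.2 km/s

d = 1/p = 1/0.001833″ = 545.55 pc.
μ = 31.0 mas/yr = 0.0310 ″/yr.
v_t = 4.74 × μ × d = 4.74 × 0.0310 × 545.55 = 80.163 km/s.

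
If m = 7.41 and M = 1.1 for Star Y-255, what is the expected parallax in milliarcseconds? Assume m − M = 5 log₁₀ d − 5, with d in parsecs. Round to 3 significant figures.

5.47 mas

m − M = 7.41 − 1.1 = 6.31.
d = 10^((m−M)/5 + 1) = 10^2.262 = 182.81 pc.
p = 1/d = 1/182.81 = 0.0054702 arcsec = 5.4702 mas.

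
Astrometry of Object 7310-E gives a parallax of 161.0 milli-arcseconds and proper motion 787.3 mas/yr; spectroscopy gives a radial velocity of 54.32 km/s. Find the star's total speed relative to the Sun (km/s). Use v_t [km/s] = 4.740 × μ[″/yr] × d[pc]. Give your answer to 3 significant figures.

d = 1/p = 1/0.1610″ = 6.2112 pc.
μ = 787.3 mas/yr = 0.7873 ″/yr.
v_t = 4.740 μ d = 4.740 × 0.7873 × 6.2112 = 23.179 km/s.
v = √(v_r² + v_t²) = √(54.32² + 23.179²) = √3487.93 = 59.059 km/s.

59.1 km/s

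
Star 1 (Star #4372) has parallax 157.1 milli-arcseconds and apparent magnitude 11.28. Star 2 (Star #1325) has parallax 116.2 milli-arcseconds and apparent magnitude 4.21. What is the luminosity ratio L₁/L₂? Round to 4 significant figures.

L₁/L₂ = 0.0008129

d₁ = 1/p₁ = 1/0.1571″ = 6.3654 pc; d₂ = 1/p₂ = 1/0.1162″ = 8.6059 pc.
M₁ = m₁ − 5 log₁₀ d₁ + 5 = 11.28 − 4.0191 + 5 = 12.2609.
M₂ = 4.21 − 4.6740 + 5 = 4.5360.
L₁/L₂ = 10^(0.4(M₂ − M₁)) = 10^(0.4 × (-7.7249)) = 10^(-3.08996) = 0.00081291.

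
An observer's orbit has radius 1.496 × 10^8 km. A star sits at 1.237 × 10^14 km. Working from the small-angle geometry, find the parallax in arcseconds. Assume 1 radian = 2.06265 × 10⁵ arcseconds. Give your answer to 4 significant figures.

θ ≈ B/d = (1.496 × 10^8) / (1.237 × 10^14) = 1.2094 × 10^-6 rad.
In arcseconds: 1.2094 × 10^-6 × 206265 = 0.24946″.

0.2495 arcsec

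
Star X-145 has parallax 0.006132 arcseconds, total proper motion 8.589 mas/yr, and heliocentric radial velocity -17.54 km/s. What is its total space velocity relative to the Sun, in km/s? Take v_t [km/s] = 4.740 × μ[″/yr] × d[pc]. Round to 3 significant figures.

d = 1/p = 1/0.006132″ = 163.08 pc.
μ = 8.589 mas/yr = 0.008589 ″/yr.
v_t = 4.740 μ d = 4.740 × 0.008589 × 163.08 = 6.6393 km/s.
v = √(v_r² + v_t²) = √((-17.54)² + 6.6393²) = √351.732 = 18.755 km/s.

18.8 km/s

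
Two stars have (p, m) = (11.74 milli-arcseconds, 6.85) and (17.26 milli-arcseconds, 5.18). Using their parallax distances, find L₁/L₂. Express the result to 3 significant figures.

L₁/L₂ = 0.464

d₁ = 1/p₁ = 1/0.01174″ = 85.179 pc; d₂ = 1/p₂ = 1/0.01726″ = 57.937 pc.
M₁ = m₁ − 5 log₁₀ d₁ + 5 = 6.85 − 9.6517 + 5 = 2.1983.
M₂ = 5.18 − 8.8148 + 5 = 1.3652.
L₁/L₂ = 10^(0.4(M₂ − M₁)) = 10^(0.4 × (-0.8331)) = 10^(-0.33324) = 0.46426.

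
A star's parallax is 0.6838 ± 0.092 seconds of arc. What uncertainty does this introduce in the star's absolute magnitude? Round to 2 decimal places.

M = m − 5 log₁₀ d + 5 = m + 5 log₁₀ p + 5, so ∂M/∂p = 5/(p ln 10).
σ_M = (5/ln 10) · (σ_p/p) = 2.1715 × 0.092/0.6838 = 2.1715 × 0.13454 = 0.29215.

σ_M = 0.29 mag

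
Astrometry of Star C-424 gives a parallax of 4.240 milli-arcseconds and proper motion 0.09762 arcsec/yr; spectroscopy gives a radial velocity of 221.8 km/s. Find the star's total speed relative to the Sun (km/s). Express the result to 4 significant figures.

d = 1/p = 1/0.004240″ = 235.85 pc.
v_t = 4.740 μ d = 4.740 × 0.09762 × 235.85 = 109.13 km/s.
v = √(v_r² + v_t²) = √(221.8² + 109.13²) = √61104.6 = 247.19 km/s.

247.2 km/s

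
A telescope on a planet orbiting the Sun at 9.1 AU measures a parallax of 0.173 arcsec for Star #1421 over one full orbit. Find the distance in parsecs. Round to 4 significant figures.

With baseline B (in AU) and parallax p (in arcsec), d = B/p parsecs.
d = 9.1 / 0.173 = 52.601 pc.

52.60 pc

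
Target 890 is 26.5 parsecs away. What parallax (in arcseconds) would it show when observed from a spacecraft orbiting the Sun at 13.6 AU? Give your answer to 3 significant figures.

p (arcsec) = B (AU) / d (pc).
p = 13.6 / 26.5 = 0.51321 arcsec.

0.513 arcsec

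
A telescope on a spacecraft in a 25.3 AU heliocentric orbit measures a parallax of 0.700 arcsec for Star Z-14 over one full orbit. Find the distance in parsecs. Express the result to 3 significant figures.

36.1 pc

With baseline B (in AU) and parallax p (in arcsec), d = B/p parsecs.
d = 25.3 / 0.700 = 36.143 pc.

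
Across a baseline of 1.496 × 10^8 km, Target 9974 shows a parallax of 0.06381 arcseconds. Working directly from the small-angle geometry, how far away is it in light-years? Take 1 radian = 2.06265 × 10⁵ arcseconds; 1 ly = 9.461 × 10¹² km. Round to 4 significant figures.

51.11 ly

θ = 0.06381″ = 0.06381/206265 = 3.0936 × 10^-7 rad.
d = B/θ = (1.496 × 10^8) / (3.0936 × 10^-7) = 4.8358 × 10^14 km = (4.8358 × 10^14) / (9.461 × 10^12) ly = 51.113 ly.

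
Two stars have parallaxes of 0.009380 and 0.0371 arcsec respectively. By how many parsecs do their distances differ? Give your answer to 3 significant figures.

79.7 pc

d_A = 1/0.009380″ = 106.61 pc; d_B = 1/0.03710″ = 26.954 pc.
|d_B − d_A| = |26.954 − 106.61| = 79.656 pc.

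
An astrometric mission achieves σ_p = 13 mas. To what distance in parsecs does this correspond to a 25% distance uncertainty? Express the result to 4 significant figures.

σ_d/d = σ_p/p, so the condition is σ_p/p ≤ 0.25, i.e. p ≥ σ_p/0.25.
p_min = 13/0.25 = 52 mas = 0.052 arcsec.
d_max = 1/p_min = 1/0.052 = 19.231 pc.

19.23 pc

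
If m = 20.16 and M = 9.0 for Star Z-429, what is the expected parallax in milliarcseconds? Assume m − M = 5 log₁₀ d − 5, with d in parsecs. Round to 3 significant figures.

m − M = 20.16 − 9.0 = 11.16.
d = 10^((m−M)/5 + 1) = 10^3.232 = 1706.1 pc.
p = 1/d = 1/1706.1 = 0.00058613 arcsec = 0.58613 mas.

0.586 mas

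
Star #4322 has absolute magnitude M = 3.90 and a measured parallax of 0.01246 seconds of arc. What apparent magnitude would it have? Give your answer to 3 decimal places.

d = 1/p = 1/0.01246″ = 80.257 pc.
m − M = 5 log₁₀ d − 5 = 5 log₁₀(80.257) − 5 = 9.5224 − 5 = 4.5224.
m = M + (m − M) = 3.90 + 4.5224 = 8.422.

m = 8.422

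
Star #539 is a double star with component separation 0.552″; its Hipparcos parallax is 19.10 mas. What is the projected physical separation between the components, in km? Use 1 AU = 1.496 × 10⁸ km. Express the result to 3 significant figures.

d = 1/p = 1/0.01910″ = 52.356 pc.
At distance d (pc), an angle of θ arcsec spans θ·d AU: s = 0.552 × 52.356 = 28.901 AU.
= 28.901 × 1.496 × 10⁸ km = 4.3236 × 10^9 km.

4.32 × 10^9 km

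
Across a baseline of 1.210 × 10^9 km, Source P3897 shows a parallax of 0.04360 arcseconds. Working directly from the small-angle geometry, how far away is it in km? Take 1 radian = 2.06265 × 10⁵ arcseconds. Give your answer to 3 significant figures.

5.72 × 10^15 km

θ = 0.04360″ = 0.04360/206265 = 2.1138 × 10^-7 rad.
d = B/θ = (1.210 × 10^9) / (2.1138 × 10^-7) = 5.7243 × 10^15 km.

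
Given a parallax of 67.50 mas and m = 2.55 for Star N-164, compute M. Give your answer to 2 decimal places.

M = 1.70

d = 1/p = 1/0.06750″ = 14.815 pc.
m − M = 5 log₁₀(14.815) − 5 = 5.8535 − 5 = 0.8535.
M = m − (m − M) = 2.55 − 0.8535 = 1.70.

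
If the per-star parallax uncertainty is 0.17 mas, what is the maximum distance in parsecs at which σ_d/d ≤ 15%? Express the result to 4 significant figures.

882.4 pc

σ_d/d = σ_p/p, so the condition is σ_p/p ≤ 0.15, i.e. p ≥ σ_p/0.15.
p_min = 0.17/0.15 = 1.1333 mas = 0.0011333 arcsec.
d_max = 1/p_min = 1/0.0011333 = 882.38 pc.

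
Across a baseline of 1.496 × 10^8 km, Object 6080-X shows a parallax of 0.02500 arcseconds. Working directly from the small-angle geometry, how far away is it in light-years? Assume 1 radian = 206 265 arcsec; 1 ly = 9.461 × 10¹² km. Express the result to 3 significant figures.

130 ly

θ = 0.02500″ = 0.02500/206265 = 1.2120 × 10^-7 rad.
d = B/θ = (1.496 × 10^8) / (1.2120 × 10^-7) = 1.2343 × 10^15 km = (1.2343 × 10^15) / (9.461 × 10^12) ly = 130.46 ly.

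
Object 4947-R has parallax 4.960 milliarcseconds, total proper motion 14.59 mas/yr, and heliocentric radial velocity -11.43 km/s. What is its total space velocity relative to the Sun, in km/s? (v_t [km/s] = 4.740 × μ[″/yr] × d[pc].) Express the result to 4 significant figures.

d = 1/p = 1/0.004960″ = 201.61 pc.
μ = 14.59 mas/yr = 0.01459 ″/yr.
v_t = 4.740 μ d = 4.740 × 0.01459 × 201.61 = 13.943 km/s.
v = √(v_r² + v_t²) = √((-11.43)² + 13.943²) = √325.052 = 18.029 km/s.

18.03 km/s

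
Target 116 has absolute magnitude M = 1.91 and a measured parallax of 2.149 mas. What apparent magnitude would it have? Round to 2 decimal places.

d = 1/p = 1/0.002149″ = 465.33 pc.
m − M = 5 log₁₀ d − 5 = 5 log₁₀(465.33) − 5 = 13.3388 − 5 = 8.3388.
m = M + (m − M) = 1.91 + 8.3388 = 10.25.

m = 10.25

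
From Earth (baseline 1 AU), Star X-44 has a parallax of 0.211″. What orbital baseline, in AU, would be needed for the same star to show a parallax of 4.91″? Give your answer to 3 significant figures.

Parallax scales linearly with baseline: p ∝ B, so B = p_target / p_Earth × 1 AU.
B = 4.91 / 0.211 = 23.27 AU.

23.3 AU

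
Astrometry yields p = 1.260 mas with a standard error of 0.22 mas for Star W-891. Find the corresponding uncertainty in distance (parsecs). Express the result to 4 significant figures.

d = 1/p, so σ_d = σ_p / p².
σ_d = 0.000220 / (0.001260)² = 0.000220 / 0.0000015876 = 138.57 pc.

138.6 pc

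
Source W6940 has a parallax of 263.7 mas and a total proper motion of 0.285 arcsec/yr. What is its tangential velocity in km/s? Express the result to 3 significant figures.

d = 1/p = 1/0.2637″ = 3.7922 pc.
v_t = 4.74 × μ × d = 4.74 × 0.285 × 3.7922 = 5.1229 km/s.

5.12 km/s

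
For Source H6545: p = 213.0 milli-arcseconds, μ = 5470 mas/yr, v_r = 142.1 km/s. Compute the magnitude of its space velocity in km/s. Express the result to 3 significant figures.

187 km/s

d = 1/p = 1/0.2130″ = 4.6948 pc.
μ = 5470 mas/yr = 5.470 ″/yr.
v_t = 4.740 μ d = 4.740 × 5.470 × 4.6948 = 121.73 km/s.
v = √(v_r² + v_t²) = √(142.1² + 121.73²) = √35010.6 = 187.11 km/s.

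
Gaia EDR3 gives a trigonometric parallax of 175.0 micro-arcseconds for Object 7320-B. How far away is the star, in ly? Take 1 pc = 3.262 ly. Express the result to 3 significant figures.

18600 ly

p = 175.0 micro-arcseconds = 0.0001750 arcsec.
d = 1/p = 1/0.0001750 = 5714.3 pc.
In light-years: 5714.3 × 3.262 = 18640 ly.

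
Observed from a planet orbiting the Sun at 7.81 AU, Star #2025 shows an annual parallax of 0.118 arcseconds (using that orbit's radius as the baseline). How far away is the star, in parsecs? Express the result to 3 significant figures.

66.2 pc

With baseline B (in AU) and parallax p (in arcsec), d = B/p parsecs.
d = 7.81 / 0.118 = 66.186 pc.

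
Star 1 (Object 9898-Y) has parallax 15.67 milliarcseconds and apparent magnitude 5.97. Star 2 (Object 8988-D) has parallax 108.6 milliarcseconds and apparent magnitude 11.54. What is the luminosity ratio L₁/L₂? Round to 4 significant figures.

L₁/L₂ = 8119

d₁ = 1/p₁ = 1/0.01567″ = 63.816 pc; d₂ = 1/p₂ = 1/0.1086″ = 9.2081 pc.
M₁ = m₁ − 5 log₁₀ d₁ + 5 = 5.97 − 9.0246 + 5 = 1.9454.
M₂ = 11.54 − 4.8209 + 5 = 11.7191.
L₁/L₂ = 10^(0.4(M₂ − M₁)) = 10^(0.4 × 9.7737) = 10^3.90948 = 8118.6.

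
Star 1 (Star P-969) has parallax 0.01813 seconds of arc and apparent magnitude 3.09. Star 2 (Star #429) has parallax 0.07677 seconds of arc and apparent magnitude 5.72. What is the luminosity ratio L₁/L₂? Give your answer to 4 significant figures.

d₁ = 1/p₁ = 1/0.01813″ = 55.157 pc; d₂ = 1/p₂ = 1/0.07677″ = 13.026 pc.
M₁ = m₁ − 5 log₁₀ d₁ + 5 = 3.09 − 8.7080 + 5 = -0.6180.
M₂ = 5.72 − 5.5741 + 5 = 5.1459.
L₁/L₂ = 10^(0.4(M₂ − M₁)) = 10^(0.4 × 5.7639) = 10^2.30556 = 202.1.

L₁/L₂ = 202.1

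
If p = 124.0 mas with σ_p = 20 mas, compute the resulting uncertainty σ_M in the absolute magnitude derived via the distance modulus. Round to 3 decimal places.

σ_M = 0.350 mag

M = m − 5 log₁₀ d + 5 = m + 5 log₁₀ p + 5, so ∂M/∂p = 5/(p ln 10).
σ_M = (5/ln 10) · (σ_p/p) = 2.1715 × 20/124.0 = 2.1715 × 0.16129 = 0.35024.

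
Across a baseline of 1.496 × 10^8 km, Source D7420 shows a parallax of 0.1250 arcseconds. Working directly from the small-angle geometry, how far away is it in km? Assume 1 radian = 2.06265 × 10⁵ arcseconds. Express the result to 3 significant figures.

θ = 0.1250″ = 0.1250/206265 = 6.0602 × 10^-7 rad.
d = B/θ = (1.496 × 10^8) / (6.0602 × 10^-7) = 2.4686 × 10^14 km.

2.47 × 10^14 km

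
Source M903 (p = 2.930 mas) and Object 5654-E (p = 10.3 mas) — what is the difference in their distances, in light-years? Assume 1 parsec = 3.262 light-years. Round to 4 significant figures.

796.6 ly

d_A = 1/0.002930″ = 341.3 pc; d_B = 1/0.01030″ = 97.087 pc.
|d_B − d_A| = |97.087 − 341.3| = 244.21 pc = 244.21 × 3.262 ly = 796.61 ly.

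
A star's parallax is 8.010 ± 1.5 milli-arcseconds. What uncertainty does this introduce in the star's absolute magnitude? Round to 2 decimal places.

σ_M = 0.41 mag

M = m − 5 log₁₀ d + 5 = m + 5 log₁₀ p + 5, so ∂M/∂p = 5/(p ln 10).
σ_M = (5/ln 10) · (σ_p/p) = 2.1715 × 1.5/8.010 = 2.1715 × 0.18727 = 0.40666.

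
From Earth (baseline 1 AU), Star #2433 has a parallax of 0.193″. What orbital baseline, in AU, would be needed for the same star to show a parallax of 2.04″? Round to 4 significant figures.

Parallax scales linearly with baseline: p ∝ B, so B = p_target / p_Earth × 1 AU.
B = 2.04 / 0.193 = 10.57 AU.

10.57 AU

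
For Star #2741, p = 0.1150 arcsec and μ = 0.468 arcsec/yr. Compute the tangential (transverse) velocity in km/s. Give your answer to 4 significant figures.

19.29 km/s

d = 1/p = 1/0.1150″ = 8.6957 pc.
v_t = 4.74 × μ × d = 4.74 × 0.468 × 8.6957 = 19.29 km/s.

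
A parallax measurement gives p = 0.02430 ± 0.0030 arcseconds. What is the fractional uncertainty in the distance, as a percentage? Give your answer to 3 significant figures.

12.3%

For d = 1/p, |σ_d/d| = |σ_p/p|.
σ_p/p = 0.0030 / 0.02430 = 0.12346 = 12.346%.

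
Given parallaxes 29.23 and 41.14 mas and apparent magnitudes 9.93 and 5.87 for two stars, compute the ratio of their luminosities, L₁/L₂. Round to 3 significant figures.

L₁/L₂ = 0.0471

d₁ = 1/p₁ = 1/0.02923″ = 34.211 pc; d₂ = 1/p₂ = 1/0.04114″ = 24.307 pc.
M₁ = m₁ − 5 log₁₀ d₁ + 5 = 9.93 − 7.6708 + 5 = 7.2592.
M₂ = 5.87 − 6.9287 + 5 = 3.9413.
L₁/L₂ = 10^(0.4(M₂ − M₁)) = 10^(0.4 × (-3.3179)) = 10^(-1.32716) = 0.04708.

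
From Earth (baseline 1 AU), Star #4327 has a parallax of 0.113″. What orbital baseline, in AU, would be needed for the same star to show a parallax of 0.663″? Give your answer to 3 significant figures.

5.87 AU

Parallax scales linearly with baseline: p ∝ B, so B = p_target / p_Earth × 1 AU.
B = 0.663 / 0.113 = 5.8673 AU.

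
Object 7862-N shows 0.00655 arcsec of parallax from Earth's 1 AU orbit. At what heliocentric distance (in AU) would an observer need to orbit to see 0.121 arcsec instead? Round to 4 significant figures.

18.47 AU

Parallax scales linearly with baseline: p ∝ B, so B = p_target / p_Earth × 1 AU.
B = 0.121 / 0.00655 = 18.473 AU.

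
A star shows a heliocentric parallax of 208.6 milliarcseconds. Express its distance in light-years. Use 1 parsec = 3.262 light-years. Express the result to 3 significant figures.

p = 208.6 milliarcseconds = 0.2086 arcsec.
d = 1/p = 1/0.2086 = 4.7939 pc.
In light-years: 4.7939 × 3.262 = 15.638 ly.

15.6 light years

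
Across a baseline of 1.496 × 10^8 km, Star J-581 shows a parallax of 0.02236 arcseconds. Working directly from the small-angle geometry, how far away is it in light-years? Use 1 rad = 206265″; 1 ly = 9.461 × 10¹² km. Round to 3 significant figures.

146 ly

θ = 0.02236″ = 0.02236/206265 = 1.0840 × 10^-7 rad.
d = B/θ = (1.496 × 10^8) / (1.0840 × 10^-7) = 1.3801 × 10^15 km = (1.3801 × 10^15) / (9.461 × 10^12) ly = 145.87 ly.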